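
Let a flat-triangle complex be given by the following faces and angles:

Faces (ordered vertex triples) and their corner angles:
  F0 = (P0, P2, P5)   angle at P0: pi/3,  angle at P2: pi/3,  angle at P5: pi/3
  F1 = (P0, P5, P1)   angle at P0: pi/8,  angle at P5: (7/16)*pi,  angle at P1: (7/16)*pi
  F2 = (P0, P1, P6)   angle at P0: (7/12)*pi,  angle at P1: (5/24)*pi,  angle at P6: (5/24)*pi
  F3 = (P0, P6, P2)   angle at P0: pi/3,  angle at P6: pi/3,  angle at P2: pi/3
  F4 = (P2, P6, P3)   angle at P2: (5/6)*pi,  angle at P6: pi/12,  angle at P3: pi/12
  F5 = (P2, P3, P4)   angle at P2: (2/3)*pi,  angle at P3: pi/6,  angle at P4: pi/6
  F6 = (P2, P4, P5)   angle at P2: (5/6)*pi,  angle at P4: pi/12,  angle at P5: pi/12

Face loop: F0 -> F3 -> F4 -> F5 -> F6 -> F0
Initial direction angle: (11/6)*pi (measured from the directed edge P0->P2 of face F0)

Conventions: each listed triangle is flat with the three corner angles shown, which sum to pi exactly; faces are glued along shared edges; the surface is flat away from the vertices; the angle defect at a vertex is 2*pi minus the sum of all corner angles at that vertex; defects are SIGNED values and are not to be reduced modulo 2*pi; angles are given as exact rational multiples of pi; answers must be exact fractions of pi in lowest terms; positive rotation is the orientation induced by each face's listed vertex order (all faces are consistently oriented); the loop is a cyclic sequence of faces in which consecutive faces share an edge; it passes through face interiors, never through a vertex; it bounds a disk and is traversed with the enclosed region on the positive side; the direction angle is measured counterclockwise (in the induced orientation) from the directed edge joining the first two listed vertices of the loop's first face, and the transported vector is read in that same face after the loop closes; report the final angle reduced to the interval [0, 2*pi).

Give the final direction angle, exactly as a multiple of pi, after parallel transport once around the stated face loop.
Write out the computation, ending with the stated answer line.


enclosed vertex P2: corner angles sum to 3*pi, defect = 2*pi - 3*pi = -pi
transport around the loop rotates by the sum of enclosed defects; add to the initial angle mod 2*pi
final angle = (11/6)*pi - pi = (5/6)*pi (mod 2*pi)

Answer: final direction angle = (5/6)*pi


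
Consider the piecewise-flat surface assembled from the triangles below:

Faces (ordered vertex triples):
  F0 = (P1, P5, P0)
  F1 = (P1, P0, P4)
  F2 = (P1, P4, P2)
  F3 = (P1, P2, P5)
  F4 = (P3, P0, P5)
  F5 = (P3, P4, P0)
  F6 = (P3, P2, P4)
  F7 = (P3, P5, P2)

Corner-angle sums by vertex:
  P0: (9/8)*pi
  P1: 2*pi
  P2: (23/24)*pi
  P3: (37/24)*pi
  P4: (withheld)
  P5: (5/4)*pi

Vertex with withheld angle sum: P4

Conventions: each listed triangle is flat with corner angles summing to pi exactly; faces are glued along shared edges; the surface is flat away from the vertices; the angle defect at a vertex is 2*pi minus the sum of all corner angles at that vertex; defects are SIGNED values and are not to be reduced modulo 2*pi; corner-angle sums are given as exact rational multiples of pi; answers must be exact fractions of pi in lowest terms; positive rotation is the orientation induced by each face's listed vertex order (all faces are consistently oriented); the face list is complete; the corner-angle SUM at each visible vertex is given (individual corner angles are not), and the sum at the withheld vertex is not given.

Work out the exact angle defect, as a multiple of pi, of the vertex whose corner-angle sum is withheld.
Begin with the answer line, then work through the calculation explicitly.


Answer: defect(P4) = (7/8)*pi

V = 6, E = 12, F = 8; chi = V - E + F = 2
Gauss-Bonnet: total defect = 2*pi*chi = 4*pi; visible defects sum to (25/8)*pi


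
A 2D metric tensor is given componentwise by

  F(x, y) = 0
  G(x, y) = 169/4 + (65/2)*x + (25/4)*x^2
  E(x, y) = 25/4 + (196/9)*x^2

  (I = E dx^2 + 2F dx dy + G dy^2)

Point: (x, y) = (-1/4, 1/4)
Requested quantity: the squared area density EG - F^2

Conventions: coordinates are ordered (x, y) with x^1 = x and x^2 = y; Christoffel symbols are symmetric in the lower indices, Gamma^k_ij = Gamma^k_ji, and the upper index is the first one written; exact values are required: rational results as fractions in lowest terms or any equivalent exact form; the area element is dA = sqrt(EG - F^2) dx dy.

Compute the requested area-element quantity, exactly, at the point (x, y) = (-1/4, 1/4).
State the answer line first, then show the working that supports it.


Answer: EG - F^2 = 302633/1152

E = 137/18, F = 0, G = 2209/64; EG - F^2 = 302633/1152


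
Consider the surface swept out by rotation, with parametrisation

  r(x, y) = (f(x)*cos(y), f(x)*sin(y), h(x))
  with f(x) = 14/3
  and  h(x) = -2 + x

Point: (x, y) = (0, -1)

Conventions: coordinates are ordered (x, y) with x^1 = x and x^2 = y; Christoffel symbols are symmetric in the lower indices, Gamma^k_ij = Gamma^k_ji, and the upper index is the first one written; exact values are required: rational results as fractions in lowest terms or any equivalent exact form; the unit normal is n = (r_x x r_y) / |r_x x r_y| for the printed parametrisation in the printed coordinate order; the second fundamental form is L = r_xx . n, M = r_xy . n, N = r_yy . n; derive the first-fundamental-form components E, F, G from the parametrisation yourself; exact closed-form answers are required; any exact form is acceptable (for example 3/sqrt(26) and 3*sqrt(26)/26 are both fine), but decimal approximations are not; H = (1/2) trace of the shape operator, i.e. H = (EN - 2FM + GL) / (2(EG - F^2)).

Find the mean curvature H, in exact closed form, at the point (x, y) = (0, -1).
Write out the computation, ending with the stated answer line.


f = 14/3, f' = 0, f'' = 0, h' = 1, h'' = 0
E = 1, F = 0, G = 196/9; answer radicand W^2 = 1
unnormalised second-form numerators: l = 0, m = 0, n = 14/3; L = l/sqrt(1), and similarly M = m/sqrt(W^2), N = n/sqrt(W^2)
H = (E*n - 2*F*m + G*l) / (2*(EG - F^2)*sqrt(W^2)); E*n - 2*F*m + G*l = 14/3, EG - F^2 = 196/9, so H = (3/28)/sqrt(1)

Answer: H = 3/28


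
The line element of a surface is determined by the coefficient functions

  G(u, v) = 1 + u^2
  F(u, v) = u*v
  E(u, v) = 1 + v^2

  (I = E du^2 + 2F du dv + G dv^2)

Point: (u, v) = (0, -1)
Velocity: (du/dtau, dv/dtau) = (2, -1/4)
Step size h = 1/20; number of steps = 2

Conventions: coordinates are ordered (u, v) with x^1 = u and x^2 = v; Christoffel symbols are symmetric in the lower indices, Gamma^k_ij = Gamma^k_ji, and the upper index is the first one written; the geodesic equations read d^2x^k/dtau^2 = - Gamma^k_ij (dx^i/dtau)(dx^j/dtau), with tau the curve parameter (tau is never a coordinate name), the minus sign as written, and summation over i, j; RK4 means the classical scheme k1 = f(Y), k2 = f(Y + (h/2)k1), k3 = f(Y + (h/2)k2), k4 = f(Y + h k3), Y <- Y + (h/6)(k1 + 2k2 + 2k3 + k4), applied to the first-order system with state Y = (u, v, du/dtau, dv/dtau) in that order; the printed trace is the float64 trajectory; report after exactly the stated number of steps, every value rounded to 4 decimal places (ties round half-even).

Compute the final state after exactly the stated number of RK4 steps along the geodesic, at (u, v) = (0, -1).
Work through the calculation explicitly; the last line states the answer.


f(Y) = (du/dtau, dv/dtau, -Gamma^u_ij Y'^i Y'^j, -Gamma^v_ij Y'^i Y'^j) with the Gammas evaluated at the stage position; h = 0.050000; intermediate values shown to 6 dp
step 0: u = 0.0000, v = -1.0000, du/dtau = 2.0000, dv/dtau = -0.2500
step 1:
  k1: at (u, v) = (0.000000, -1.000000), (du/dtau, dv/dtau) = (2.000000, -0.250000); Gamma_uuu = 0.000000, Gamma_uuv = -0.500000, Gamma_uvv = 0.000000, Gamma_vuu = 0.000000, Gamma_vuv = 0.000000, Gamma_vvv = 0.000000; k1 = (2.000000, -0.250000, -0.500000, 0.000000)
  k2: at (u, v) = (0.050000, -1.006250), (du/dtau, dv/dtau) = (1.987500, -0.250000); Gamma_uuu = 0.000000, Gamma_uuv = -0.499370, Gamma_uvv = 0.000000, Gamma_vuu = 0.000000, Gamma_vuv = 0.024813, Gamma_vvv = 0.000000; k2 = (1.987500, -0.250000, -0.496249, 0.024658)
  k3: at (u, v) = (0.049688, -1.006250), (du/dtau, dv/dtau) = (1.987594, -0.249384); Gamma_uuu = 0.000000, Gamma_uuv = -0.499378, Gamma_uvv = 0.000000, Gamma_vuu = 0.000000, Gamma_vuv = 0.024659, Gamma_vvv = 0.000000; k3 = (1.987594, -0.249384, -0.495056, 0.024445)
  k4: at (u, v) = (0.099380, -1.012469), (du/dtau, dv/dtau) = (1.975247, -0.248778); Gamma_uuu = 0.000000, Gamma_uuv = -0.497535, Gamma_uvv = 0.000000, Gamma_vuu = 0.000000, Gamma_vuv = 0.048836, Gamma_vvv = 0.000000; k4 = (1.975247, -0.248778, -0.488975, 0.047996)
  Y <- Y + (h/6)(k1 + 2k2 + 2k3 + k4): u = 0.0994, v = -1.0125, du/dtau = 1.9752, dv/dtau = -0.2488
step 2:
  k1: at (u, v) = (0.099379, -1.012480), (du/dtau, dv/dtau) = (1.975237, -0.248782); Gamma_uuu = 0.000000, Gamma_uuv = -0.497535, Gamma_uvv = 0.000000, Gamma_vuu = 0.000000, Gamma_vuv = 0.048835, Gamma_vvv = 0.000000; k1 = (1.975237, -0.248782, -0.488980, 0.047995)
  k2: at (u, v) = (0.148760, -1.018699), (du/dtau, dv/dtau) = (1.963012, -0.247582); Gamma_uuu = 0.000000, Gamma_uuv = -0.494544, Gamma_uvv = 0.000000, Gamma_vuu = 0.000000, Gamma_vuv = 0.072218, Gamma_vvv = 0.000000; k2 = (1.963012, -0.247582, -0.480702, 0.070196)
  k3: at (u, v) = (0.148454, -1.018669), (du/dtau, dv/dtau) = (1.963219, -0.247027); Gamma_uuu = 0.000000, Gamma_uuv = -0.494566, Gamma_uvv = 0.000000, Gamma_vuu = 0.000000, Gamma_vuv = 0.072075, Gamma_vvv = 0.000000; k3 = (1.963219, -0.247027, -0.479697, 0.069908)
  k4: at (u, v) = (0.197540, -1.024831), (du/dtau, dv/dtau) = (1.951252, -0.245286); Gamma_uuu = 0.000000, Gamma_uuv = -0.490514, Gamma_uvv = 0.000000, Gamma_vuu = 0.000000, Gamma_vuv = 0.094548, Gamma_vvv = 0.000000; k4 = (1.951252, -0.245286, -0.469535, 0.090504)
  Y <- Y + (h/6)(k1 + 2k2 + 2k3 + k4): u = 0.1975, v = -1.0248, du/dtau = 1.9512, dv/dtau = -0.2453

Answer: u = 0.1975, v = -1.0248, du/dtau = 1.9512, dv/dtau = -0.2453


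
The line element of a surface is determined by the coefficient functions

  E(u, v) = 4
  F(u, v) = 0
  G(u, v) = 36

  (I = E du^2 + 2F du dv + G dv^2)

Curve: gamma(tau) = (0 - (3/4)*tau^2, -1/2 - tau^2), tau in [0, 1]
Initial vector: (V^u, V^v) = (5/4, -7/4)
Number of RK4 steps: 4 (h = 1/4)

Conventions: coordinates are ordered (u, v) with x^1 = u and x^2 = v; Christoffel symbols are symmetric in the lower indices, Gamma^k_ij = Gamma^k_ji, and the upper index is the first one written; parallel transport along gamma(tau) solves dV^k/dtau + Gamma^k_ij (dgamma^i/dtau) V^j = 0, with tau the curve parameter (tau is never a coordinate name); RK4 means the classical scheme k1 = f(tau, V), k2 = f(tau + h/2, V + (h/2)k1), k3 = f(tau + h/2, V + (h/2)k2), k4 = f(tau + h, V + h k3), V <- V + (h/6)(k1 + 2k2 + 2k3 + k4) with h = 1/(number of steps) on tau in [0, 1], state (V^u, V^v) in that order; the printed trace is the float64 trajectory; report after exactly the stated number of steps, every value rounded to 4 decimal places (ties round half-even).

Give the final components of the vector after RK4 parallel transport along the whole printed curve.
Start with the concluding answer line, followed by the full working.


Answer: V^u = 1.2500, V^v = -1.7500

gamma'(tau) = (-(3/2)*tau, -2*tau); f(tau, V)^k = -Gamma^k_ij(gamma(tau)) gamma'^i(tau) V^j; h = 1/4; intermediate values shown to 6 dp
curve data and Christoffel symbols at the stage parameters:
  tau = 0.000000: gamma = (0.000000, -0.500000), gamma' = (0.000000, 0.000000); Gamma_uuu = 0.000000, Gamma_uuv = 0.000000, Gamma_uvv = 0.000000, Gamma_vuu = 0.000000, Gamma_vuv = 0.000000, Gamma_vvv = 0.000000
  tau = 0.125000: gamma = (-0.011719, -0.515625), gamma' = (-0.187500, -0.250000); Gamma_uuu = 0.000000, Gamma_uuv = 0.000000, Gamma_uvv = 0.000000, Gamma_vuu = 0.000000, Gamma_vuv = 0.000000, Gamma_vvv = 0.000000
  tau = 0.250000: gamma = (-0.046875, -0.562500), gamma' = (-0.375000, -0.500000); Gamma_uuu = 0.000000, Gamma_uuv = 0.000000, Gamma_uvv = 0.000000, Gamma_vuu = 0.000000, Gamma_vuv = 0.000000, Gamma_vvv = 0.000000
  tau = 0.375000: gamma = (-0.105469, -0.640625), gamma' = (-0.562500, -0.750000); Gamma_uuu = 0.000000, Gamma_uuv = 0.000000, Gamma_uvv = 0.000000, Gamma_vuu = 0.000000, Gamma_vuv = 0.000000, Gamma_vvv = 0.000000
  tau = 0.500000: gamma = (-0.187500, -0.750000), gamma' = (-0.750000, -1.000000); Gamma_uuu = 0.000000, Gamma_uuv = 0.000000, Gamma_uvv = 0.000000, Gamma_vuu = 0.000000, Gamma_vuv = 0.000000, Gamma_vvv = 0.000000
  tau = 0.625000: gamma = (-0.292969, -0.890625), gamma' = (-0.937500, -1.250000); Gamma_uuu = 0.000000, Gamma_uuv = 0.000000, Gamma_uvv = 0.000000, Gamma_vuu = 0.000000, Gamma_vuv = 0.000000, Gamma_vvv = 0.000000
  tau = 0.750000: gamma = (-0.421875, -1.062500), gamma' = (-1.125000, -1.500000); Gamma_uuu = 0.000000, Gamma_uuv = 0.000000, Gamma_uvv = 0.000000, Gamma_vuu = 0.000000, Gamma_vuv = 0.000000, Gamma_vvv = 0.000000
  tau = 0.875000: gamma = (-0.574219, -1.265625), gamma' = (-1.312500, -1.750000); Gamma_uuu = 0.000000, Gamma_uuv = 0.000000, Gamma_uvv = 0.000000, Gamma_vuu = 0.000000, Gamma_vuv = 0.000000, Gamma_vvv = 0.000000
  tau = 1.000000: gamma = (-0.750000, -1.500000), gamma' = (-1.500000, -2.000000); Gamma_uuu = 0.000000, Gamma_uuv = 0.000000, Gamma_uvv = 0.000000, Gamma_vuu = 0.000000, Gamma_vuv = 0.000000, Gamma_vvv = 0.000000
step 0: V^u = 1.2500, V^v = -1.7500
step 1: k1 = (0.000000, 0.000000), k2 = (0.000000, 0.000000), k3 = (0.000000, 0.000000), k4 = (0.000000, 0.000000); V <- V + (h/6)(k1 + 2k2 + 2k3 + k4): V^u = 1.2500, V^v = -1.7500
step 2: k1 = (0.000000, 0.000000), k2 = (0.000000, 0.000000), k3 = (0.000000, 0.000000), k4 = (0.000000, 0.000000); V <- V + (h/6)(k1 + 2k2 + 2k3 + k4): V^u = 1.2500, V^v = -1.7500
step 3: k1 = (0.000000, 0.000000), k2 = (0.000000, 0.000000), k3 = (0.000000, 0.000000), k4 = (0.000000, 0.000000); V <- V + (h/6)(k1 + 2k2 + 2k3 + k4): V^u = 1.2500, V^v = -1.7500
step 4: k1 = (0.000000, 0.000000), k2 = (0.000000, 0.000000), k3 = (0.000000, 0.000000), k4 = (0.000000, 0.000000); V <- V + (h/6)(k1 + 2k2 + 2k3 + k4): V^u = 1.2500, V^v = -1.7500


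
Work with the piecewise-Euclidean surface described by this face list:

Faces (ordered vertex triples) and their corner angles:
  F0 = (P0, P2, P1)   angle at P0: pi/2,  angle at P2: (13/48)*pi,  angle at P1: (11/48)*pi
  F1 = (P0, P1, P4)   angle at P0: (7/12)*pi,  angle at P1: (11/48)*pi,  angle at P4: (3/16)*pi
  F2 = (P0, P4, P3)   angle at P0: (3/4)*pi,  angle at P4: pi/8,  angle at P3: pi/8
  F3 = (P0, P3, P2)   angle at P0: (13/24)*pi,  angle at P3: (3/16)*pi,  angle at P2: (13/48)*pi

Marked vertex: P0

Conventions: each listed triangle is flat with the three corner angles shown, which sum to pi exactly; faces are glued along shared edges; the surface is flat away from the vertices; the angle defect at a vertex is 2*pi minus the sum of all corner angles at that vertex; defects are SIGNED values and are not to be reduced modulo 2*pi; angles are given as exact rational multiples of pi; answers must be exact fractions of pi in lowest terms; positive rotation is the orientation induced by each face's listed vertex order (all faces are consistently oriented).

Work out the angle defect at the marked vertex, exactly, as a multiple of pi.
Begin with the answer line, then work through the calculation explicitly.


Answer: defect(P0) = (-3/8)*pi

Sum of corner angles at P0: (19/8)*pi
defect = 2*pi - (19/8)*pi


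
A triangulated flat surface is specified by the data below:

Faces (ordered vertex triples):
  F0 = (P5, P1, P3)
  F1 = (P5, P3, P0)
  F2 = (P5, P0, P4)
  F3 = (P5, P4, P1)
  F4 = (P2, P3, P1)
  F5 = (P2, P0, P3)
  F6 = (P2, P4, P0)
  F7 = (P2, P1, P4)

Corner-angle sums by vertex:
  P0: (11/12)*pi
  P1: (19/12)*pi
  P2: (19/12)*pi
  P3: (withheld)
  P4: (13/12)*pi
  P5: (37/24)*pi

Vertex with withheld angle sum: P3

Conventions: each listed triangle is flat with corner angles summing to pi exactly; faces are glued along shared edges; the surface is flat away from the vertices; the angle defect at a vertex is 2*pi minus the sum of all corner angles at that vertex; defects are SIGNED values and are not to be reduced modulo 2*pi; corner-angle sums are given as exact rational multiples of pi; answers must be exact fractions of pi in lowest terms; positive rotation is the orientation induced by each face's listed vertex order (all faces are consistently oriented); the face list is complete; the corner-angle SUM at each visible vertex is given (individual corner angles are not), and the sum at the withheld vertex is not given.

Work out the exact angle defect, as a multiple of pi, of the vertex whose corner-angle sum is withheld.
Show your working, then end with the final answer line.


V = 6, E = 12, F = 8; chi = V - E + F = 2
Gauss-Bonnet: total defect = 2*pi*chi = 4*pi; visible defects sum to (79/24)*pi

Answer: defect(P3) = (17/24)*pi


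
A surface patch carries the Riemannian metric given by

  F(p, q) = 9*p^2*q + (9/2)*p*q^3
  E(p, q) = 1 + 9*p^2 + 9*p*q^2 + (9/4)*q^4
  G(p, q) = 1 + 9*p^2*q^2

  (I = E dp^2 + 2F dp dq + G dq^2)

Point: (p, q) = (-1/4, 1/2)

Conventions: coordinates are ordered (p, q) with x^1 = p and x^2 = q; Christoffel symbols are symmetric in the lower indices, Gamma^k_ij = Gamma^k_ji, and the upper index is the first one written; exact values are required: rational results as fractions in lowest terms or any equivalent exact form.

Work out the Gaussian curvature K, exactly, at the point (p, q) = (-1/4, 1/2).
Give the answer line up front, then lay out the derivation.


Answer: K = -4608/1681

E = 73/64, F = 9/64, G = 73/64, EG - F^2 = 41/32 at the point
E_p = -9/4, E_q = -9/8, F_p = -27/16, F_q = -9/32, G_p = -9/8, G_q = 9/16
E_qq = 9/4, F_pq = -9/8, G_pp = 9/2
K follows from Brioschi's formula, (det M1 - det M2)/(EG - F^2)^2.
M1 = [[-E_qq/2 + F_pq - G_pp/2, E_p/2, F_p - E_q/2], [F_q - G_p/2, E, F], [G_q/2, F, G]] = [[-9/2, -9/8, -9/8], [9/32, 73/64, 9/64], [9/32, 9/64, 73/64]]; det M1 = -657/128
M2 = [[0, E_q/2, G_p/2], [E_q/2, E, F], [G_p/2, F, G]] = [[0, -9/16, -9/16], [-9/16, 73/64, 9/64], [-9/16, 9/64, 73/64]]; det M2 = -81/128
det M1 - det M2 = -9/2; K = -9/2 / (41/32)^2 = -4608/1681


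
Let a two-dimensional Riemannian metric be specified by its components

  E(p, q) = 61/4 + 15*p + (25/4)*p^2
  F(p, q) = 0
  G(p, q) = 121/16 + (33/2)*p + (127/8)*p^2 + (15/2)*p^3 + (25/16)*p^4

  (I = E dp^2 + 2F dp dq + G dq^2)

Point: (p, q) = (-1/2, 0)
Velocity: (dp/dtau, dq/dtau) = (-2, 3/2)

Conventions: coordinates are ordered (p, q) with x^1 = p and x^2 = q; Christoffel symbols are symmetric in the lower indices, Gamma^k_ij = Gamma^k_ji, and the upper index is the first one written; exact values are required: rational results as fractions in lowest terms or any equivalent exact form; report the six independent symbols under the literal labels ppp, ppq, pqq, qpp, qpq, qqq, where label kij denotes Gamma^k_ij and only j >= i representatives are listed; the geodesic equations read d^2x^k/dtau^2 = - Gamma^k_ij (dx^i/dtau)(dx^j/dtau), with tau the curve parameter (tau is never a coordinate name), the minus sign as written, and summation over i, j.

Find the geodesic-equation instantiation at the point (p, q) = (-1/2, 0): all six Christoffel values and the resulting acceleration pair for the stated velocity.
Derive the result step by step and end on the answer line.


E = 149/16, F = 0, G = 625/256 at the point
E_p = 35/4, E_q = 0, F_p = 0, F_q = 0, G_p = 175/32, G_q = 0
EG - F^2 = 93125/4096;  g^inv = (4096/93125) * [[625/256, 0], [0, 149/16]]
first-kind symbols [ij,l] = (1/2)(d_i g_jl + d_j g_il - d_l g_ij): [pp,p] = E_p/2 = 35/8, [pp,q] = F_p - E_q/2 = 0, [pq,p] = E_q/2 = 0, [pq,q] = G_p/2 = 175/64, [qq,p] = F_q - G_p/2 = -175/64, [qq,q] = G_q/2 = 0
Gamma^p_ij = (G*[ij,p] - F*[ij,q])/(EG - F^2), Gamma^q_ij = (E*[ij,q] - F*[ij,p])/(EG - F^2)
Gamma_ppp = 70/149, Gamma_ppq = 0, Gamma_pqq = -175/596, Gamma_qpp = 0, Gamma_qpq = 28/25, Gamma_qqq = 0
d^2p/dtau^2 = -(Gamma_ppp*(-2)^2 + 2*Gamma_ppq*(-2)*(3/2) + Gamma_pqq*(3/2)^2) = -2905/2384
d^2q/dtau^2 = -(Gamma_qpp*(-2)^2 + 2*Gamma_qpq*(-2)*(3/2) + Gamma_qqq*(3/2)^2) = 168/25

Answer: Gamma_ppp = 70/149, Gamma_ppq = 0, Gamma_pqq = -175/596, Gamma_qpp = 0, Gamma_qpq = 28/25, Gamma_qqq = 0; accelerations (d^2p/dtau^2, d^2q/dtau^2) = (-2905/2384, 168/25)


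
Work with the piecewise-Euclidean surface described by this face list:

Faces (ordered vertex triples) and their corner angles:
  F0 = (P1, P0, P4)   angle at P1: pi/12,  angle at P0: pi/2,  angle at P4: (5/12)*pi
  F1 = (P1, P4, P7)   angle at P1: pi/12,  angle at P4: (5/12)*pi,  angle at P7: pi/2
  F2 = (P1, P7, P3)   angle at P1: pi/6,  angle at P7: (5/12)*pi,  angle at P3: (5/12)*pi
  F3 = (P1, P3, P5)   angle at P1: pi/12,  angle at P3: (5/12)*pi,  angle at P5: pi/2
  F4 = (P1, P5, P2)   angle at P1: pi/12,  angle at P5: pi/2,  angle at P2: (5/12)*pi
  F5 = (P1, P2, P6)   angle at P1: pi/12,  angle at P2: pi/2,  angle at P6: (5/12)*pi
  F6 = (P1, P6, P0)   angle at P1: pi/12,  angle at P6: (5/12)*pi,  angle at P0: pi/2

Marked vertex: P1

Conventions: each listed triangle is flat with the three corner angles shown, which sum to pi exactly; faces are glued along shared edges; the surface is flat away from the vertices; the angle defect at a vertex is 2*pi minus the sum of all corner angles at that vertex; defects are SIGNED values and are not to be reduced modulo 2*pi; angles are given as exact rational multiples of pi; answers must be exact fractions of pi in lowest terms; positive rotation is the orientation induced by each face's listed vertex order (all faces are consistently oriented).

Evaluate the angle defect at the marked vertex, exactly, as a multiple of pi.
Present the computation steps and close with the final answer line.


Sum of corner angles at P1: (2/3)*pi
defect = 2*pi - (2/3)*pi

Answer: defect(P1) = (4/3)*pi


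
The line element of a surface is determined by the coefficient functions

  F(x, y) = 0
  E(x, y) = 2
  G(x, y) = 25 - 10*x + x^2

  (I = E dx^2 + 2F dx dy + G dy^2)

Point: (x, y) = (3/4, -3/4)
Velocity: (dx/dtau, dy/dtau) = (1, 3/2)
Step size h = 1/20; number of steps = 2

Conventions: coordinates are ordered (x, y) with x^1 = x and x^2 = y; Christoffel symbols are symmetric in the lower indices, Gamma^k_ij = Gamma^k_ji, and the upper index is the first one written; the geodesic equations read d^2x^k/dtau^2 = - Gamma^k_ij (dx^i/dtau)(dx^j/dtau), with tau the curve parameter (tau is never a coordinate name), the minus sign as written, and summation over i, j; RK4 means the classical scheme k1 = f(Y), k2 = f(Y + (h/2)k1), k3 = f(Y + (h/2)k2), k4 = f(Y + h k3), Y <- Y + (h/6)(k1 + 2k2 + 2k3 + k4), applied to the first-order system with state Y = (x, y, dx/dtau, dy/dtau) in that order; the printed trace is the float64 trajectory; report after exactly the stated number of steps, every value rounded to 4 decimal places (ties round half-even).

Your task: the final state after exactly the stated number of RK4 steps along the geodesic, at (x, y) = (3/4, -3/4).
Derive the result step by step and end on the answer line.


f(Y) = (dx/dtau, dy/dtau, -Gamma^x_ij Y'^i Y'^j, -Gamma^y_ij Y'^i Y'^j) with the Gammas evaluated at the stage position; h = 0.050000; intermediate values shown to 6 dp
step 0: x = 0.7500, y = -0.7500, dx/dtau = 1.0000, dy/dtau = 1.5000
step 1:
  k1: at (x, y) = (0.750000, -0.750000), (dx/dtau, dy/dtau) = (1.000000, 1.500000); Gamma_xxx = 0.000000, Gamma_xxy = 0.000000, Gamma_xyy = 2.125000, Gamma_yxx = 0.000000, Gamma_yxy = -0.235294, Gamma_yyy = 0.000000; k1 = (1.000000, 1.500000, -4.781250, 0.705882)
  k2: at (x, y) = (0.775000, -0.712500), (dx/dtau, dy/dtau) = (0.880469, 1.517647); Gamma_xxx = 0.000000, Gamma_xxy = 0.000000, Gamma_xyy = 2.112500, Gamma_yxx = 0.000000, Gamma_yxy = -0.236686, Gamma_yyy = 0.000000; k2 = (0.880469, 1.517647, -4.865621, 0.632540)
  k3: at (x, y) = (0.772012, -0.712059), (dx/dtau, dy/dtau) = (0.878359, 1.515814); Gamma_xxx = 0.000000, Gamma_xxy = 0.000000, Gamma_xyy = 2.113994, Gamma_yxx = 0.000000, Gamma_yxy = -0.236519, Gamma_yyy = 0.000000; k3 = (0.878359, 1.515814, -4.857304, 0.629817)
  k4: at (x, y) = (0.793918, -0.674209), (dx/dtau, dy/dtau) = (0.757135, 1.531491); Gamma_xxx = 0.000000, Gamma_xxy = 0.000000, Gamma_xyy = 2.103041, Gamma_yxx = 0.000000, Gamma_yxy = -0.237751, Gamma_yyy = 0.000000; k4 = (0.757135, 1.531491, -4.932607, 0.551366)
  Y <- Y + (h/6)(k1 + 2k2 + 2k3 + k4): x = 0.7940, y = -0.6742, dx/dtau = 0.7570, dy/dtau = 1.5315
step 2:
  k1: at (x, y) = (0.793957, -0.674180), (dx/dtau, dy/dtau) = (0.757002, 1.531516); Gamma_xxx = 0.000000, Gamma_xxy = 0.000000, Gamma_xyy = 2.103022, Gamma_yxx = 0.000000, Gamma_yxy = -0.237753, Gamma_yyy = 0.000000; k1 = (0.757002, 1.531516, -4.932726, 0.551284)
  k2: at (x, y) = (0.812882, -0.635892), (dx/dtau, dy/dtau) = (0.633684, 1.545298); Gamma_xxx = 0.000000, Gamma_xxy = 0.000000, Gamma_xyy = 2.093559, Gamma_yxx = 0.000000, Gamma_yxy = -0.238828, Gamma_yyy = 0.000000; k2 = (0.633684, 1.545298, -4.999309, 0.467735)
  k3: at (x, y) = (0.809799, -0.635547), (dx/dtau, dy/dtau) = (0.632020, 1.543210); Gamma_xxx = 0.000000, Gamma_xxy = 0.000000, Gamma_xyy = 2.095101, Gamma_yxx = 0.000000, Gamma_yxy = -0.238652, Gamma_yyy = 0.000000; k3 = (0.632020, 1.543210, -4.989474, 0.465533)
  k4: at (x, y) = (0.825558, -0.597019), (dx/dtau, dy/dtau) = (0.507529, 1.554793); Gamma_xxx = 0.000000, Gamma_xxy = 0.000000, Gamma_xyy = 2.087221, Gamma_yxx = 0.000000, Gamma_yxy = -0.239553, Gamma_yyy = 0.000000; k4 = (0.507529, 1.554793, -5.045610, 0.378063)
  Y <- Y + (h/6)(k1 + 2k2 + 2k3 + k4): x = 0.8256, y = -0.5970, dx/dtau = 0.5074, dy/dtau = 1.5548

Answer: x = 0.8256, y = -0.5970, dx/dtau = 0.5074, dy/dtau = 1.5548


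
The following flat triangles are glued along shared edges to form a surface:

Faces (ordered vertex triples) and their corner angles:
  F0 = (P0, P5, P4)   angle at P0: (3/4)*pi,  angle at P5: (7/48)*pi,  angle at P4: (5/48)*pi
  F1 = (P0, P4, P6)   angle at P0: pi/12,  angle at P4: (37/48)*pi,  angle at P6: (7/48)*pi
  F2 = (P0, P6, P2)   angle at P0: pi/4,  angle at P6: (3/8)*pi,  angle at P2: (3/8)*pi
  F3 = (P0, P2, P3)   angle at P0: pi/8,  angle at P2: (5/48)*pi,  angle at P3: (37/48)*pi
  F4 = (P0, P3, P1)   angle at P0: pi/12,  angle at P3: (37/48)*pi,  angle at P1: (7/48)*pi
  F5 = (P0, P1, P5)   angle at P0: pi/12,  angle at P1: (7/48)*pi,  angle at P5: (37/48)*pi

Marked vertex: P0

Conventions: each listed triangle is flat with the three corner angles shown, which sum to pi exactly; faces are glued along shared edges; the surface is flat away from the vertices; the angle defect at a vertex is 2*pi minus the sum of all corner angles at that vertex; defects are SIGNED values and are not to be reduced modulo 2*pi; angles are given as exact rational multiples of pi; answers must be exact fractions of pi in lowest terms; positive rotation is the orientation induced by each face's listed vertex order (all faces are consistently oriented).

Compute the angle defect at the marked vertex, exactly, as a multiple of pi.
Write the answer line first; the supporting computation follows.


Answer: defect(P0) = (5/8)*pi

Sum of corner angles at P0: (11/8)*pi
defect = 2*pi - (11/8)*pi


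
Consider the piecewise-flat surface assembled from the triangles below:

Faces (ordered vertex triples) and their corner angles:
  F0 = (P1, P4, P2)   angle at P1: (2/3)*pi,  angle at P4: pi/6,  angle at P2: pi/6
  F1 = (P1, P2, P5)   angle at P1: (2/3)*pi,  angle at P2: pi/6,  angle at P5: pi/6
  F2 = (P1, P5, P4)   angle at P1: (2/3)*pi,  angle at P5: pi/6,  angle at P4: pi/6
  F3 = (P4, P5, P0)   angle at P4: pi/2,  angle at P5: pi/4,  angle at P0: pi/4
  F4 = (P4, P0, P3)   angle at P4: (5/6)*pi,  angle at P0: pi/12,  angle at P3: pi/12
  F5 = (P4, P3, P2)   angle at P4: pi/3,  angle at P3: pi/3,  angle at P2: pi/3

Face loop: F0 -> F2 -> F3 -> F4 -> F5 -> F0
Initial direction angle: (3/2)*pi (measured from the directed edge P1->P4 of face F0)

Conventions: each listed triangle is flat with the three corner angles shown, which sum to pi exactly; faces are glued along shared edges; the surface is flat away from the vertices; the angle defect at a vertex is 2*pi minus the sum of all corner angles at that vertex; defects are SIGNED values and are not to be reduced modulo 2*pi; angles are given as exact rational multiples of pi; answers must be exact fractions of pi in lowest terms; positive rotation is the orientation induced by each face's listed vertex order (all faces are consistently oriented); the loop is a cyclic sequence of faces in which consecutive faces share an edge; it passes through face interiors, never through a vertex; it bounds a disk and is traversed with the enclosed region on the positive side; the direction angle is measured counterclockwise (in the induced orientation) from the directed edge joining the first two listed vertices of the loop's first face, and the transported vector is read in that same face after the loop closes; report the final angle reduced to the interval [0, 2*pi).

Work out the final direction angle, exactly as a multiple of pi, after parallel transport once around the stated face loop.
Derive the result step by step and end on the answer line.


enclosed vertex P4: corner angles sum to 2*pi, defect = 2*pi - 2*pi = 0
final direction = starting direction + enclosed defect total, reduced mod 2*pi (induced orientation)
final angle = (3/2)*pi + 0 = (3/2)*pi (mod 2*pi)

Answer: final direction angle = (3/2)*pi


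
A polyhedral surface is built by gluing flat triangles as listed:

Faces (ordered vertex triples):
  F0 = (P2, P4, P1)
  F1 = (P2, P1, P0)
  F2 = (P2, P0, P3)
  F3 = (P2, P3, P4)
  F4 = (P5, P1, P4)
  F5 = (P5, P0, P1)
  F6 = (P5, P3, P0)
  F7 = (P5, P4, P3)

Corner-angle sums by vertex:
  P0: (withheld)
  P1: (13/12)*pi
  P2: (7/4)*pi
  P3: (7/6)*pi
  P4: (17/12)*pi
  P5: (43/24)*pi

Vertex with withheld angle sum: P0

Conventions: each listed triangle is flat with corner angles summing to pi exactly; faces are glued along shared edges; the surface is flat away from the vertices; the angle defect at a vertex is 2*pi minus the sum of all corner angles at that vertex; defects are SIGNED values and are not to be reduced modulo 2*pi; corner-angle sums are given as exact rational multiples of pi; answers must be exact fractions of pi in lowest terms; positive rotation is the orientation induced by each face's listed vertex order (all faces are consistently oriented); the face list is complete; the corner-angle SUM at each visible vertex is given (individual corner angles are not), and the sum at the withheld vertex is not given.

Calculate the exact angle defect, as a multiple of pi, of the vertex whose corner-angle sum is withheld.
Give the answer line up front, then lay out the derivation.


Answer: defect(P0) = (29/24)*pi

V = 6, E = 12, F = 8; chi = V - E + F = 2
Gauss-Bonnet: total defect = 2*pi*chi = 4*pi; visible defects sum to (67/24)*pi


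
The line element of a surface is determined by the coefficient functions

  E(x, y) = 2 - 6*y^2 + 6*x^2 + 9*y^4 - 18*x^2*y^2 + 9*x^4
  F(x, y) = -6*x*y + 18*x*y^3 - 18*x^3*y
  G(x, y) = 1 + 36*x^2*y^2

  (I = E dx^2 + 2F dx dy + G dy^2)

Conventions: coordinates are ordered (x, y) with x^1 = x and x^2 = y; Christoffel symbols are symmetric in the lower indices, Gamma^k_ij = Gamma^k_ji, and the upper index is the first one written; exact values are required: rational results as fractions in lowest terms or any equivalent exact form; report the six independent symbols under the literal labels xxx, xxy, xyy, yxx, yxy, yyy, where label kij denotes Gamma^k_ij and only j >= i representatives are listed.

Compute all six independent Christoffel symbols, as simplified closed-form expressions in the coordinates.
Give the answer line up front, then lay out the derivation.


Answer: Gamma_xxx = (18*x^3 - 18*x*y^2 + 6*x)/(9*x^4 + 18*x^2*y^2 + 6*x^2 + 9*y^4 - 6*y^2 + 2), Gamma_xxy = (-18*x^2*y + 18*y^3 - 6*y)/(9*x^4 + 18*x^2*y^2 + 6*x^2 + 9*y^4 - 6*y^2 + 2), Gamma_xyy = (-18*x^3 + 18*x*y^2 - 6*x)/(9*x^4 + 18*x^2*y^2 + 6*x^2 + 9*y^4 - 6*y^2 + 2), Gamma_yxx = -36*x^2*y/(9*x^4 + 18*x^2*y^2 + 6*x^2 + 9*y^4 - 6*y^2 + 2), Gamma_yxy = 36*x*y^2/(9*x^4 + 18*x^2*y^2 + 6*x^2 + 9*y^4 - 6*y^2 + 2), Gamma_yyy = 36*x^2*y/(9*x^4 + 18*x^2*y^2 + 6*x^2 + 9*y^4 - 6*y^2 + 2)

E = 2 - 6*y^2 + 6*x^2 + 9*y^4 - 18*x^2*y^2 + 9*x^4; F = -6*x*y + 18*x*y^3 - 18*x^3*y; G = 1 + 36*x^2*y^2
Gamma^k_ij = (1/2) g^{kl} (d_i g_jl + d_j g_il - d_l g_ij), with g^inv = (1/(EG-F^2)) [[G, -F], [-F, E]]
first partials: E_x = 12*x - 36*x*y^2 + 36*x^3, E_y = -12*y + 36*y^3 - 36*x^2*y, F_x = -6*y + 18*y^3 - 54*x^2*y, F_y = -6*x + 54*x*y^2 - 18*x^3, G_x = 72*x*y^2, G_y = 72*x^2*y
D = EG - F^2 = 2 - 6*y^2 + 6*x^2 + 9*y^4 + 18*x^2*y^2 + 9*x^4
expanded: Gamma^x_xx = (G E_x - 2F F_x + F E_y)/(2D), Gamma^x_xy = (G E_y - F G_x)/(2D), Gamma^x_yy = (2G F_y - G G_x - F G_y)/(2D), Gamma^y_xx = (2E F_x - E E_y - F E_x)/(2D), Gamma^y_xy = (E G_x - F E_y)/(2D), Gamma^y_yy = (E G_y - 2F F_y + F G_x)/(2D); substitute and cancel common factors


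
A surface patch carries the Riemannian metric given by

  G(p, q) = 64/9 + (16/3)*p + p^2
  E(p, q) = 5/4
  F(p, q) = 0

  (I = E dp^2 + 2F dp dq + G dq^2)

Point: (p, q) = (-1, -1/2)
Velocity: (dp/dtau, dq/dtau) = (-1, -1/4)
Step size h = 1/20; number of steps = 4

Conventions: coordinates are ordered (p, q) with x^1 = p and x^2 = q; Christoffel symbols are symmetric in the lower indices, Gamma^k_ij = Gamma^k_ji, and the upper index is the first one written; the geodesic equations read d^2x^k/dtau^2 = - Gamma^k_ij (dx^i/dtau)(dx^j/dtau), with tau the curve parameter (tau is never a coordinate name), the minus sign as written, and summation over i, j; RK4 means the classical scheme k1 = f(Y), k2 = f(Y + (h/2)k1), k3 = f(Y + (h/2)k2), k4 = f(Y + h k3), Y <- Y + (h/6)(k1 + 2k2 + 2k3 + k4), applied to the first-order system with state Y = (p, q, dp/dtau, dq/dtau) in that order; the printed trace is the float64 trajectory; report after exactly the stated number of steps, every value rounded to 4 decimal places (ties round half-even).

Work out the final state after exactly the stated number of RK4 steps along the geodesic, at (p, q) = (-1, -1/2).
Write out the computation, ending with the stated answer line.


f(Y) = (dp/dtau, dq/dtau, -Gamma^p_ij Y'^i Y'^j, -Gamma^q_ij Y'^i Y'^j) with the Gammas evaluated at the stage position; h = 0.050000; intermediate values shown to 6 dp
step 0: p = -1.0000, q = -0.5000, dp/dtau = -1.0000, dq/dtau = -0.2500
step 1:
  k1: at (p, q) = (-1.000000, -0.500000), (dp/dtau, dq/dtau) = (-1.000000, -0.250000); Gamma_ppp = 0.000000, Gamma_ppq = 0.000000, Gamma_pqq = -1.333333, Gamma_qpp = 0.000000, Gamma_qpq = 0.600000, Gamma_qqq = 0.000000; k1 = (-1.000000, -0.250000, 0.083333, -0.300000)
  k2: at (p, q) = (-1.025000, -0.506250), (dp/dtau, dq/dtau) = (-0.997917, -0.257500); Gamma_ppp = 0.000000, Gamma_ppq = 0.000000, Gamma_pqq = -1.313333, Gamma_qpp = 0.000000, Gamma_qpq = 0.609137, Gamma_qqq = 0.000000; k2 = (-0.997917, -0.257500, 0.087082, -0.313052)
  k3: at (p, q) = (-1.024948, -0.506437), (dp/dtau, dq/dtau) = (-0.997823, -0.257826); Gamma_ppp = 0.000000, Gamma_ppq = 0.000000, Gamma_pqq = -1.313375, Gamma_qpp = 0.000000, Gamma_qpq = 0.609118, Gamma_qqq = 0.000000; k3 = (-0.997823, -0.257826, 0.087306, -0.313409)
  k4: at (p, q) = (-1.049891, -0.512891), (dp/dtau, dq/dtau) = (-0.995635, -0.265670); Gamma_ppp = 0.000000, Gamma_ppq = 0.000000, Gamma_pqq = -1.293420, Gamma_qpp = 0.000000, Gamma_qpq = 0.618515, Gamma_qqq = 0.000000; k4 = (-0.995635, -0.265670, 0.091291, -0.327208)
  Y <- Y + (h/6)(k1 + 2k2 + 2k3 + k4): p = -1.0499, q = -0.5129, dp/dtau = -0.9956, dq/dtau = -0.2657
step 2:
  k1: at (p, q) = (-1.049893, -0.512886), (dp/dtau, dq/dtau) = (-0.995638, -0.265668); Gamma_ppp = 0.000000, Gamma_ppq = 0.000000, Gamma_pqq = -1.293419, Gamma_qpp = 0.000000, Gamma_qpq = 0.618516, Gamma_qqq = 0.000000; k1 = (-0.995638, -0.265668, 0.091289, -0.327206)
  k2: at (p, q) = (-1.074784, -0.519528), (dp/dtau, dq/dtau) = (-0.993356, -0.273848); Gamma_ppp = 0.000000, Gamma_ppq = 0.000000, Gamma_pqq = -1.273506, Gamma_qpp = 0.000000, Gamma_qpq = 0.628187, Gamma_qqq = 0.000000; k2 = (-0.993356, -0.273848, 0.095504, -0.341769)
  k3: at (p, q) = (-1.074727, -0.519732), (dp/dtau, dq/dtau) = (-0.993251, -0.274212); Gamma_ppp = 0.000000, Gamma_ppq = 0.000000, Gamma_pqq = -1.273552, Gamma_qpp = 0.000000, Gamma_qpq = 0.628164, Gamma_qqq = 0.000000; k3 = (-0.993251, -0.274212, 0.095761, -0.342175)
  k4: at (p, q) = (-1.099555, -0.526597), (dp/dtau, dq/dtau) = (-0.990850, -0.282777); Gamma_ppp = 0.000000, Gamma_ppq = 0.000000, Gamma_pqq = -1.253689, Gamma_qpp = 0.000000, Gamma_qpq = 0.638117, Gamma_qqq = 0.000000; k4 = (-0.990850, -0.282777, 0.100248, -0.357587)
  Y <- Y + (h/6)(k1 + 2k2 + 2k3 + k4): p = -1.0996, q = -0.5266, dp/dtau = -0.9909, dq/dtau = -0.2828
step 3:
  k1: at (p, q) = (-1.099557, -0.526591), (dp/dtau, dq/dtau) = (-0.990854, -0.282773); Gamma_ppp = 0.000000, Gamma_ppq = 0.000000, Gamma_pqq = -1.253688, Gamma_qpp = 0.000000, Gamma_qpq = 0.638117, Gamma_qqq = 0.000000; k1 = (-0.990854, -0.282773, 0.100246, -0.357585)
  k2: at (p, q) = (-1.124328, -0.533660), (dp/dtau, dq/dtau) = (-0.988348, -0.291713); Gamma_ppp = 0.000000, Gamma_ppq = 0.000000, Gamma_pqq = -1.233871, Gamma_qpp = 0.000000, Gamma_qpq = 0.648366, Gamma_qqq = 0.000000; k2 = (-0.988348, -0.291713, 0.104998, -0.373866)
  k3: at (p, q) = (-1.124266, -0.533884), (dp/dtau, dq/dtau) = (-0.988229, -0.292120); Gamma_ppp = 0.000000, Gamma_ppq = 0.000000, Gamma_pqq = -1.233921, Gamma_qpp = 0.000000, Gamma_qpq = 0.648340, Gamma_qqq = 0.000000; k3 = (-0.988229, -0.292120, 0.105296, -0.374328)
  k4: at (p, q) = (-1.148968, -0.541197), (dp/dtau, dq/dtau) = (-0.985590, -0.301490); Gamma_ppp = 0.000000, Gamma_ppq = 0.000000, Gamma_pqq = -1.214159, Gamma_qpp = 0.000000, Gamma_qpq = 0.658892, Gamma_qqq = 0.000000; k4 = (-0.985590, -0.301490, 0.110362, -0.391574)
  Y <- Y + (h/6)(k1 + 2k2 + 2k3 + k4): p = -1.1490, q = -0.5412, dp/dtau = -0.9856, dq/dtau = -0.3015
step 4:
  k1: at (p, q) = (-1.148970, -0.541190), (dp/dtau, dq/dtau) = (-0.985594, -0.301486); Gamma_ppp = 0.000000, Gamma_ppq = 0.000000, Gamma_pqq = -1.214157, Gamma_qpp = 0.000000, Gamma_qpq = 0.658893, Gamma_qqq = 0.000000; k1 = (-0.985594, -0.301486, 0.110360, -0.391571)
  k2: at (p, q) = (-1.173610, -0.548727), (dp/dtau, dq/dtau) = (-0.982835, -0.311276); Gamma_ppp = 0.000000, Gamma_ppq = 0.000000, Gamma_pqq = -1.194445, Gamma_qpp = 0.000000, Gamma_qpq = 0.669767, Gamma_qqq = 0.000000; k2 = (-0.982835, -0.311276, 0.115733, -0.409807)
  k3: at (p, q) = (-1.173541, -0.548972), (dp/dtau, dq/dtau) = (-0.982701, -0.311732); Gamma_ppp = 0.000000, Gamma_ppq = 0.000000, Gamma_pqq = -1.194501, Gamma_qpp = 0.000000, Gamma_qpq = 0.669736, Gamma_qqq = 0.000000; k3 = (-0.982701, -0.311732, 0.116077, -0.410332)
  k4: at (p, q) = (-1.198105, -0.556777), (dp/dtau, dq/dtau) = (-0.979791, -0.322003); Gamma_ppp = 0.000000, Gamma_ppq = 0.000000, Gamma_pqq = -1.174849, Gamma_qpp = 0.000000, Gamma_qpq = 0.680938, Gamma_qqq = 0.000000; k4 = (-0.979791, -0.322003, 0.121815, -0.429666)
  Y <- Y + (h/6)(k1 + 2k2 + 2k3 + k4): p = -1.1981, q = -0.5568, dp/dtau = -0.9798, dq/dtau = -0.3220

Answer: p = -1.1981, q = -0.5568, dp/dtau = -0.9798, dq/dtau = -0.3220


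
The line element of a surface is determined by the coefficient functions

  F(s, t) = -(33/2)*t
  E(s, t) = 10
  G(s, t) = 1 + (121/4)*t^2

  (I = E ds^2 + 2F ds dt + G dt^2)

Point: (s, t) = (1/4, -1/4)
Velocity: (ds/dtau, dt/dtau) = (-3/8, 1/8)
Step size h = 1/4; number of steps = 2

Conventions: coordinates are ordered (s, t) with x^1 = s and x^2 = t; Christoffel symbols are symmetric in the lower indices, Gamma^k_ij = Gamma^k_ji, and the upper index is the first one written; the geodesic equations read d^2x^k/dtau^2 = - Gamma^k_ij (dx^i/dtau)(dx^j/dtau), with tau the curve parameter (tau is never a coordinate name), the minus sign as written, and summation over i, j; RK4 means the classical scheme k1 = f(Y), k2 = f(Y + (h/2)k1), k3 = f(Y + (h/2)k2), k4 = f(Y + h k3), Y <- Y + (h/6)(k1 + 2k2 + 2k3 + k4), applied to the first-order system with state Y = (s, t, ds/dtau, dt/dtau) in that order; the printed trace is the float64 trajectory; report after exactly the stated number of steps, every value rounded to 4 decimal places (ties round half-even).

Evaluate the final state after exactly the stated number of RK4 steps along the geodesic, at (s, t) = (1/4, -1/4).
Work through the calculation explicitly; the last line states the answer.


f(Y) = (ds/dtau, dt/dtau, -Gamma^s_ij Y'^i Y'^j, -Gamma^t_ij Y'^i Y'^j) with the Gammas evaluated at the stage position; h = 0.250000; intermediate values shown to 6 dp
step 0: s = 0.2500, t = -0.2500, ds/dtau = -0.3750, dt/dtau = 0.1250
step 1:
  k1: at (s, t) = (0.250000, -0.250000), (ds/dtau, dt/dtau) = (-0.375000, 0.125000); Gamma_sss = 0.000000, Gamma_sst = 0.000000, Gamma_stt = -1.387648, Gamma_tss = 0.000000, Gamma_tst = 0.000000, Gamma_ttt = -0.636005; k1 = (-0.375000, 0.125000, 0.021682, 0.009938)
  k2: at (s, t) = (0.203125, -0.234375), (ds/dtau, dt/dtau) = (-0.372290, 0.126242); Gamma_sss = 0.000000, Gamma_sst = 0.000000, Gamma_stt = -1.414890, Gamma_tss = 0.000000, Gamma_tst = 0.000000, Gamma_ttt = -0.607961; k2 = (-0.372290, 0.126242, 0.022549, 0.009689)
  k3: at (s, t) = (0.203464, -0.234220), (ds/dtau, dt/dtau) = (-0.372181, 0.126211); Gamma_sss = 0.000000, Gamma_sst = 0.000000, Gamma_stt = -1.415157, Gamma_tss = 0.000000, Gamma_tst = 0.000000, Gamma_ttt = -0.607673; k3 = (-0.372181, 0.126211, 0.022542, 0.009680)
  k4: at (s, t) = (0.156955, -0.218447), (ds/dtau, dt/dtau) = (-0.369364, 0.127420); Gamma_sss = 0.000000, Gamma_sst = 0.000000, Gamma_stt = -1.441866, Gamma_tss = 0.000000, Gamma_tst = 0.000000, Gamma_ttt = -0.577448; k4 = (-0.369364, 0.127420, 0.023410, 0.009375)
  Y <- Y + (h/6)(k1 + 2k2 + 2k3 + k4): s = 0.1569, t = -0.2184, ds/dtau = -0.3694, dt/dtau = 0.1274
step 2:
  k1: at (s, t) = (0.156946, -0.218445), (ds/dtau, dt/dtau) = (-0.369364, 0.127419); Gamma_sss = 0.000000, Gamma_sst = 0.000000, Gamma_stt = -1.441870, Gamma_tss = 0.000000, Gamma_tst = 0.000000, Gamma_ttt = -0.577443; k1 = (-0.369364, 0.127419, 0.023410, 0.009375)
  k2: at (s, t) = (0.110775, -0.202517), (ds/dtau, dt/dtau) = (-0.366437, 0.128591); Gamma_sss = 0.000000, Gamma_sst = 0.000000, Gamma_stt = -1.467886, Gamma_tss = 0.000000, Gamma_tst = 0.000000, Gamma_ttt = -0.545000; k2 = (-0.366437, 0.128591, 0.024272, 0.009012)
  k3: at (s, t) = (0.111141, -0.202371), (ds/dtau, dt/dtau) = (-0.366329, 0.128545); Gamma_sss = 0.000000, Gamma_sst = 0.000000, Gamma_stt = -1.468121, Gamma_tss = 0.000000, Gamma_tst = 0.000000, Gamma_ttt = -0.544692; k3 = (-0.366329, 0.128545, 0.024259, 0.009000)
  k4: at (s, t) = (0.065363, -0.186308), (ds/dtau, dt/dtau) = (-0.363299, 0.129669); Gamma_sss = 0.000000, Gamma_sst = 0.000000, Gamma_stt = -1.493212, Gamma_tss = 0.000000, Gamma_tst = 0.000000, Gamma_ttt = -0.510030; k4 = (-0.363299, 0.129669, 0.025107, 0.008576)
  Y <- Y + (h/6)(k1 + 2k2 + 2k3 + k4): s = 0.0654, t = -0.1863, ds/dtau = -0.3633, dt/dtau = 0.1297

Answer: s = 0.0654, t = -0.1863, ds/dtau = -0.3633, dt/dtau = 0.1297
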